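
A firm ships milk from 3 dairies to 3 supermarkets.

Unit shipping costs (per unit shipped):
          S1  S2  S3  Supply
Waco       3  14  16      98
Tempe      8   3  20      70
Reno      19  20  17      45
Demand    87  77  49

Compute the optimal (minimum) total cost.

1398

Optimal allocation:
  Waco->S1: 87 crates
  Waco->S2: 7 crates
  Waco->S3: 4 crates
  Tempe->S2: 70 crates
  Reno->S3: 45 crates
Total cost = 1398.
(Supply check: Waco ships 98; Tempe ships 70; Reno ships 45.)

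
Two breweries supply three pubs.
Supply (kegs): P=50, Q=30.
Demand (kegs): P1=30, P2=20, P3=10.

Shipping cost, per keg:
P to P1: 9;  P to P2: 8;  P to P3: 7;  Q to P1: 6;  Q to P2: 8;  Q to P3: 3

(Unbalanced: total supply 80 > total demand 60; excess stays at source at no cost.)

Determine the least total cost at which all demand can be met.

400

A cheapest plan:
  P→P1: 10 × 9 = 90
  P→P2: 20 × 8 = 160
  Q→P1: 20 × 6 = 120
  Q→P3: 10 × 3 = 30
Total = 90 + 160 + 120 + 30 = 400.
(Supply check: P ships 30; Q ships 30.)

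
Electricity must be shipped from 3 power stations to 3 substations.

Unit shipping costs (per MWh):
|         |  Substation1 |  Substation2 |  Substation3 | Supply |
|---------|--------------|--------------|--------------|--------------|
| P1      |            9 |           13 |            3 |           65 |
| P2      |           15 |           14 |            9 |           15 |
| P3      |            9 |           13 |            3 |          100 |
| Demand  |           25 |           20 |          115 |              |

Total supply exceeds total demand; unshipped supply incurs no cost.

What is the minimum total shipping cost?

An optimal shipping plan:
  P1→Substation2: 20 × 13 = 260
  P1→Substation3: 40 × 3 = 120
  P3→Substation1: 25 × 9 = 225
  P3→Substation3: 75 × 3 = 225
Total = 260 + 120 + 225 + 225 = 830.

830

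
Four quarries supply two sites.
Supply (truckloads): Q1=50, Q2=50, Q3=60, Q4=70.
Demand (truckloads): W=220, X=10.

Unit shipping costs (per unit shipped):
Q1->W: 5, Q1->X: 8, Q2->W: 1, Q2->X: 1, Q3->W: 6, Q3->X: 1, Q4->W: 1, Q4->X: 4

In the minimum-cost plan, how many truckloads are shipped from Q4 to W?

Optimal shipments:
  Q1 to W: 50 truckloads
  Q2 to W: 50 truckloads
  Q3 to W: 50 truckloads
  Q3 to X: 10 truckloads
  Q4 to W: 70 truckloads
Total cost = 680.
So Q4→W carries 70 truckloads.

70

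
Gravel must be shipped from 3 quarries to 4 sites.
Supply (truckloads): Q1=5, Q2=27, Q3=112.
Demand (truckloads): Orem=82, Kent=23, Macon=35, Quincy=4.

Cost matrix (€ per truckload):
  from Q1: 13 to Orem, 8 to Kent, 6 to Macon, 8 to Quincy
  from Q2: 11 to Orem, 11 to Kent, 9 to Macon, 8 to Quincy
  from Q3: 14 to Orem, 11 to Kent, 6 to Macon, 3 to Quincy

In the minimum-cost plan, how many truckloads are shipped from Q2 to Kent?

0

The minimum-cost plan:
  Q1 to Kent: 5 truckloads
  Q2 to Orem: 27 truckloads
  Q3 to Orem: 55 truckloads
  Q3 to Kent: 18 truckloads
  Q3 to Macon: 35 truckloads
  Q3 to Quincy: 4 truckloads
Total cost = €1527.
The route Q2→Kent is not used.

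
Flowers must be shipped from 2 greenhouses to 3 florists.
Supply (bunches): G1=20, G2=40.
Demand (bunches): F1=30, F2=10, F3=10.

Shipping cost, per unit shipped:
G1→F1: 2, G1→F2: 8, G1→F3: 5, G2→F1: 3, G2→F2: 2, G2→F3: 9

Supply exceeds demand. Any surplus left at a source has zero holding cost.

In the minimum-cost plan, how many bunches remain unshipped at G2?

10

An optimal plan:
  G1→F1: 10 × 2 = 20
  G1→F3: 10 × 5 = 50
  G2→F1: 20 × 3 = 60
  G2→F2: 10 × 2 = 20
Total cost = 150.
G2 ships 30 of its 40, leaving 10.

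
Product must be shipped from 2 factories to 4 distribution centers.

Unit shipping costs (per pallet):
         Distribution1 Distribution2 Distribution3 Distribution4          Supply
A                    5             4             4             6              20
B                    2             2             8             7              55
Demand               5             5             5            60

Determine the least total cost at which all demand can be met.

An optimal shipping plan:
  A->Distribution3: 5 pallets
  A->Distribution4: 15 pallets
  B->Distribution1: 5 pallets
  B->Distribution2: 5 pallets
  B->Distribution4: 45 pallets
Total cost = 445.
(Supply check: A ships 20; B ships 55.)

445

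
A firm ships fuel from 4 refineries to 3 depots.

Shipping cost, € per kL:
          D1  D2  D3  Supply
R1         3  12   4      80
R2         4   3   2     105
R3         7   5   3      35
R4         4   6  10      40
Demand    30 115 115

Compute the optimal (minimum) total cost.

One minimum-cost allocation:
  R1→D3: 80 × €4 = €320
  R2→D2: 105 × €3 = €315
  R3→D3: 35 × €3 = €105
  R4→D1: 30 × €4 = €120
  R4→D2: 10 × €6 = €60
Total = 320 + 315 + 105 + 120 + 60 = €920.

920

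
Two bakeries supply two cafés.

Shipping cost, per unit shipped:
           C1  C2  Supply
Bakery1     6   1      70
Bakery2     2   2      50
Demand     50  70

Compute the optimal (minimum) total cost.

170

Optimal allocation:
  Bakery1–C2: 70 trays
  Bakery2–C1: 50 trays
Total cost = 170.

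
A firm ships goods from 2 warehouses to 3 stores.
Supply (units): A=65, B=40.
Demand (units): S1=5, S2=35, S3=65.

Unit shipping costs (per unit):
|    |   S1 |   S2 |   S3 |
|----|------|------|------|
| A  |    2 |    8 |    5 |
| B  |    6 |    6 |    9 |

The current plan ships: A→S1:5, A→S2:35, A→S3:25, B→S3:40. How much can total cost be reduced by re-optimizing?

210

Current plan cost = 5·2 + 35·8 + 25·5 + 40·9 = 775.
Optimal plan:
  A to S1: 5 × 2 = 10
  A to S3: 60 × 5 = 300
  B to S2: 35 × 6 = 210
  B to S3: 5 × 9 = 45
Optimal cost = 565.
Saving = 775 − 565 = 210.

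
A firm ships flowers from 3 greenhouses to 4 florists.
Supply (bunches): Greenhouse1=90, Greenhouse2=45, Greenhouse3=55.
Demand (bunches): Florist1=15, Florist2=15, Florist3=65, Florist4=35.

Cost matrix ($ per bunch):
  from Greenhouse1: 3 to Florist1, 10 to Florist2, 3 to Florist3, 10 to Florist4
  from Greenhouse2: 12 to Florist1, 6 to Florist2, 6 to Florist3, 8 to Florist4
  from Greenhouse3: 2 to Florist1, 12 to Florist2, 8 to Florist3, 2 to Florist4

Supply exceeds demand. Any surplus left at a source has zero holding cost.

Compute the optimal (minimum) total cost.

An optimal shipping plan:
  Greenhouse1 to Florist3: 65 bunches
  Greenhouse2 to Florist2: 15 bunches
  Greenhouse3 to Florist1: 15 bunches
  Greenhouse3 to Florist4: 35 bunches
Total cost = $385.
(Supply check: Greenhouse1 ships 65; Greenhouse2 ships 15; Greenhouse3 ships 50.)

385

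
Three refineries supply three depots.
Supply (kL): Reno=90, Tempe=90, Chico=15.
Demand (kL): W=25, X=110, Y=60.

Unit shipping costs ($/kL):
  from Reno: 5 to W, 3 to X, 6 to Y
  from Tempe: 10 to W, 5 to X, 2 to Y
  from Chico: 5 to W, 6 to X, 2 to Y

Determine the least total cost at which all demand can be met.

635

A cheapest plan:
  Reno->W: 10 × $5 = $50
  Reno->X: 80 × $3 = $240
  Tempe->X: 30 × $5 = $150
  Tempe->Y: 60 × $2 = $120
  Chico->W: 15 × $5 = $75
Total = 50 + 240 + 150 + 120 + 75 = $635.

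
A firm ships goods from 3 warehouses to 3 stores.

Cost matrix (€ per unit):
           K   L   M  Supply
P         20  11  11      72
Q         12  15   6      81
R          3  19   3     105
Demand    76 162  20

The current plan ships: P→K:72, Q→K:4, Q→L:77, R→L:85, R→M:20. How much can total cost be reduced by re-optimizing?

Current plan cost = 72·20 + 4·12 + 77·15 + 85·19 + 20·3 = €4318.
Optimal plan:
  P to L: 72 × €11 = €792
  Q to L: 81 × €15 = €1215
  R to K: 76 × €3 = €228
  R to L: 9 × €19 = €171
  R to M: 20 × €3 = €60
Optimal cost = €2466.
Saving = 4318 − 2466 = €1852.

1852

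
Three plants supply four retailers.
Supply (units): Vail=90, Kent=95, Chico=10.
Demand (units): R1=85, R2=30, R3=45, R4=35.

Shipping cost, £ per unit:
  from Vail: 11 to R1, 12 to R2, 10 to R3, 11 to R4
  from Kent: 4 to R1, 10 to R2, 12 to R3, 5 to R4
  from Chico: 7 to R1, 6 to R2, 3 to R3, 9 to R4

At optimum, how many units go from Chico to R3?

The minimum-cost plan:
  Vail to R2: 30 × £12 = £360
  Vail to R3: 35 × £10 = £350
  Vail to R4: 25 × £11 = £275
  Kent to R1: 85 × £4 = £340
  Kent to R4: 10 × £5 = £50
  Chico to R3: 10 × £3 = £30
Total cost = £1405.
So Chico→R3 carries 10 units.

10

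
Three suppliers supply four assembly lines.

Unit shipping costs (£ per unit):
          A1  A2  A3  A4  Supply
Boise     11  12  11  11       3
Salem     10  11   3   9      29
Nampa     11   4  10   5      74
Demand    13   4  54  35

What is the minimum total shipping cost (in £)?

A cheapest plan:
  Boise to A1: 3 × £11 = £33
  Salem to A3: 29 × £3 = £87
  Nampa to A1: 10 × £11 = £110
  Nampa to A2: 4 × £4 = £16
  Nampa to A3: 25 × £10 = £250
  Nampa to A4: 35 × £5 = £175
Total = 33 + 87 + 110 + 16 + 250 + 175 = £671.

671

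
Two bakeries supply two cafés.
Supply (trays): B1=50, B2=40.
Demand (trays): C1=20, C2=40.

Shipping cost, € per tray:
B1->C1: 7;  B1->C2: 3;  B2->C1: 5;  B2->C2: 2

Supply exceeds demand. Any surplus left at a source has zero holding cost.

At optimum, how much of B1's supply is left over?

An optimal plan:
  B1→C2: 20 × €3 = €60
  B2→C1: 20 × €5 = €100
  B2→C2: 20 × €2 = €40
Total cost = €200.
B1 ships 20 of its 50, leaving 30.

30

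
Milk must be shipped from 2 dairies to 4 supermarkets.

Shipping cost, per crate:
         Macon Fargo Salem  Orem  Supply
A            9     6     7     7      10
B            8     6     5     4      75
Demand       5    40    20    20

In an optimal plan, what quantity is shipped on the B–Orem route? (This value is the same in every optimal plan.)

20

Optimal shipments:
  A->Fargo: 10 × 6 = 60
  B->Macon: 5 × 8 = 40
  B->Fargo: 30 × 6 = 180
  B->Salem: 20 × 5 = 100
  B->Orem: 20 × 4 = 80
Total cost = 460.
So B→Orem carries 20 crates.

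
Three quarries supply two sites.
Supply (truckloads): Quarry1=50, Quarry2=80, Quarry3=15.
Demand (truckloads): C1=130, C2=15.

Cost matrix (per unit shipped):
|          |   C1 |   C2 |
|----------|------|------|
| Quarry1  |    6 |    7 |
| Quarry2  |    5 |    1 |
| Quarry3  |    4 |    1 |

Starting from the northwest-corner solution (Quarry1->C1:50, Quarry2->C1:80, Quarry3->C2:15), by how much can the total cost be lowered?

15

Current plan cost = 50·6 + 80·5 + 15·1 = 715.
Optimal plan:
  Quarry1–C1: 50 truckloads
  Quarry2–C1: 65 truckloads
  Quarry2–C2: 15 truckloads
  Quarry3–C1: 15 truckloads
Optimal cost = 700.
Saving = 715 − 700 = 15.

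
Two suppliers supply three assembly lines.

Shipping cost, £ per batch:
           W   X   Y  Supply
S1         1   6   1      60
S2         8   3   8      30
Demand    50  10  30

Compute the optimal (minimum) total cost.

250

One minimum-cost allocation:
  S1->W: 30 × £1 = £30
  S1->Y: 30 × £1 = £30
  S2->W: 20 × £8 = £160
  S2->X: 10 × £3 = £30
Total = 30 + 30 + 160 + 30 = £250.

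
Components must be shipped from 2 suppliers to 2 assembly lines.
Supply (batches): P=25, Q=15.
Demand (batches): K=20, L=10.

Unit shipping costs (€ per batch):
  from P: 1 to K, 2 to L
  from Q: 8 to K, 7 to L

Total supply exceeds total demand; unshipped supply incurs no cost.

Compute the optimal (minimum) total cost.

65

A cheapest plan:
  P–K: 20 × €1 = €20
  P–L: 5 × €2 = €10
  Q–L: 5 × €7 = €35
Total = 20 + 10 + 35 = €65.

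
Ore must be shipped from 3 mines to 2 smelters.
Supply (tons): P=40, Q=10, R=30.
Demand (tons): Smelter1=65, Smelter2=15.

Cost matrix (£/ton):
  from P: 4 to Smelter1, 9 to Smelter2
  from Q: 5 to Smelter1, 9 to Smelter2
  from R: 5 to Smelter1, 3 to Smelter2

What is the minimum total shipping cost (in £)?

One minimum-cost allocation:
  P->Smelter1: 40 × £4 = £160
  Q->Smelter1: 10 × £5 = £50
  R->Smelter1: 15 × £5 = £75
  R->Smelter2: 15 × £3 = £45
Total = 160 + 50 + 75 + 45 = £330.

330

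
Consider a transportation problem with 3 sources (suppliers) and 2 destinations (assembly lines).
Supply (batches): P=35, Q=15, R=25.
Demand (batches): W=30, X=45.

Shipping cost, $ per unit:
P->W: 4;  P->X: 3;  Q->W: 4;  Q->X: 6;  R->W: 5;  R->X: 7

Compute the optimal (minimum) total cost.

310

One minimum-cost allocation:
  P–X: 35 × $3 = $105
  Q–W: 15 × $4 = $60
  R–W: 15 × $5 = $75
  R–X: 10 × $7 = $70
Total = 105 + 60 + 75 + 70 = $310.
(Supply check: P ships 35; Q ships 15; R ships 25.)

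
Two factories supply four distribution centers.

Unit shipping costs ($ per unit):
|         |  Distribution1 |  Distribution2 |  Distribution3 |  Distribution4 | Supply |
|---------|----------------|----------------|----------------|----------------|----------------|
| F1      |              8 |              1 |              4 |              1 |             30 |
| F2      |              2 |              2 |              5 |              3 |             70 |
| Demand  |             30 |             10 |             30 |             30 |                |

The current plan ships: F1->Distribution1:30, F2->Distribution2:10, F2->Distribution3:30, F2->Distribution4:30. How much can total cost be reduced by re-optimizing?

Current plan cost = 30·8 + 10·2 + 30·5 + 30·3 = $500.
Optimal plan:
  F1 to Distribution4: 30 × $1 = $30
  F2 to Distribution1: 30 × $2 = $60
  F2 to Distribution2: 10 × $2 = $20
  F2 to Distribution3: 30 × $5 = $150
Optimal cost = $260.
Saving = 500 − 260 = $240.

240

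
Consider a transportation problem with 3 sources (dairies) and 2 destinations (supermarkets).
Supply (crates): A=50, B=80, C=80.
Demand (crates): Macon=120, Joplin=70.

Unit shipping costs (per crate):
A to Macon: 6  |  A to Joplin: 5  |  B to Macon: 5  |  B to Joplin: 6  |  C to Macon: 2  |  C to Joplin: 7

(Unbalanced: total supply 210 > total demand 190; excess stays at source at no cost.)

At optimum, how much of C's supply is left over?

0

An optimal plan:
  A to Joplin: 50 crates
  B to Macon: 40 crates
  B to Joplin: 20 crates
  C to Macon: 80 crates
Total cost = 730.
C ships 80 of its 80, leaving 0.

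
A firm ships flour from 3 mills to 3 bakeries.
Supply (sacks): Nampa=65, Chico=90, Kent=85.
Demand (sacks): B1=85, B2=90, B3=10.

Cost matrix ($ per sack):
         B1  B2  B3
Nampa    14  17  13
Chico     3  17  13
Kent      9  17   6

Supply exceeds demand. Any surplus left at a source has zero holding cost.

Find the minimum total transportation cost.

1845

One minimum-cost allocation:
  Nampa->B2: 65 sacks
  Chico->B1: 85 sacks
  Chico->B2: 5 sacks
  Kent->B2: 20 sacks
  Kent->B3: 10 sacks
Total cost = $1845.
(Supply check: Nampa ships 65; Chico ships 90; Kent ships 30.)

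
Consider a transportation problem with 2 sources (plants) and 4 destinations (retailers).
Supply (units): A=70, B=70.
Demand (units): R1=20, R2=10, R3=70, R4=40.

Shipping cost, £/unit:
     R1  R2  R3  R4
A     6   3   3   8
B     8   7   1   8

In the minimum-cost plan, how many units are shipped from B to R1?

Optimal shipments:
  A–R1: 20 × £6 = £120
  A–R2: 10 × £3 = £30
  A–R4: 40 × £8 = £320
  B–R3: 70 × £1 = £70
Total cost = £540.
The route B→R1 is not used.

0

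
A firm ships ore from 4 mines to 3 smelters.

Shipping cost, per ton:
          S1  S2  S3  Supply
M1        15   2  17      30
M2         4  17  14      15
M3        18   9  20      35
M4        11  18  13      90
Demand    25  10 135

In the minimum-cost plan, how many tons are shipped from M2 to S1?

The minimum-cost plan:
  M1→S2: 10 × 2 = 20
  M1→S3: 20 × 17 = 340
  M2→S1: 15 × 4 = 60
  M3→S1: 10 × 18 = 180
  M3→S3: 25 × 20 = 500
  M4→S3: 90 × 13 = 1170
Total cost = 2270.
So M2→S1 carries 15 tons.

15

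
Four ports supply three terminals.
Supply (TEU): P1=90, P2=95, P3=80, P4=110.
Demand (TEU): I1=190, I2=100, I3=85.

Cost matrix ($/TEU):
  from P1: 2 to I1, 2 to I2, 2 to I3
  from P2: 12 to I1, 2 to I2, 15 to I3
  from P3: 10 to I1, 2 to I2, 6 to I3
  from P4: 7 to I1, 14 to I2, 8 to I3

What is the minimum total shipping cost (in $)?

Optimal allocation:
  P1–I1: 80 × $2 = $160
  P1–I3: 10 × $2 = $20
  P2–I2: 95 × $2 = $190
  P3–I2: 5 × $2 = $10
  P3–I3: 75 × $6 = $450
  P4–I1: 110 × $7 = $770
Total = 160 + 20 + 190 + 10 + 450 + 770 = $1600.

1600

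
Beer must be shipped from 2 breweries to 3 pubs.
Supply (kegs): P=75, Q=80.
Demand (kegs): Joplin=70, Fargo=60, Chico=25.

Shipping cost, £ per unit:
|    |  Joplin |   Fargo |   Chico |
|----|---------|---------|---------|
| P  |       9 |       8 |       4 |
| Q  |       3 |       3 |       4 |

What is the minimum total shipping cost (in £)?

740

Optimal allocation:
  P–Fargo: 50 × £8 = £400
  P–Chico: 25 × £4 = £100
  Q–Joplin: 70 × £3 = £210
  Q–Fargo: 10 × £3 = £30
Total = 400 + 100 + 210 + 30 = £740.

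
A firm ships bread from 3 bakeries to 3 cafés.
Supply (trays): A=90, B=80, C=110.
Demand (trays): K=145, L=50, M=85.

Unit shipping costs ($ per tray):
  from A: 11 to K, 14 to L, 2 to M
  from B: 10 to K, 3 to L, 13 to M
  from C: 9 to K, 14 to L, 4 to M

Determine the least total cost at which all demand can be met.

A cheapest plan:
  A to K: 5 × $11 = $55
  A to M: 85 × $2 = $170
  B to K: 30 × $10 = $300
  B to L: 50 × $3 = $150
  C to K: 110 × $9 = $990
Total = 55 + 170 + 300 + 150 + 990 = $1665.

1665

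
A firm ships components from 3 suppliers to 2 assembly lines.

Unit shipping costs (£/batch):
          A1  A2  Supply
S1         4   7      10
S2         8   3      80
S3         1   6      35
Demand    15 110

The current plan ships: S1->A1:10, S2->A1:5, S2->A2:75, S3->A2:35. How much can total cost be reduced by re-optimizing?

70

Current plan cost = 10·4 + 5·8 + 75·3 + 35·6 = £515.
Optimal plan:
  S1 to A2: 10 × £7 = £70
  S2 to A2: 80 × £3 = £240
  S3 to A1: 15 × £1 = £15
  S3 to A2: 20 × £6 = £120
Optimal cost = £445.
Saving = 515 − 445 = £70.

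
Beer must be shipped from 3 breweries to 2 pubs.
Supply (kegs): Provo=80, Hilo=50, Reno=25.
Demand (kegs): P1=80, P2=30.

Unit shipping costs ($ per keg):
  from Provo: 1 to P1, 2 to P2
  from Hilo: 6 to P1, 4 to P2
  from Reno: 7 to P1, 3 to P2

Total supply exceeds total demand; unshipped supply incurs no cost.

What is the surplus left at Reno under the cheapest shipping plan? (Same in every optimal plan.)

An optimal plan:
  Provo→P1: 80 × $1 = $80
  Hilo→P2: 5 × $4 = $20
  Reno→P2: 25 × $3 = $75
Total cost = $175.
Reno ships 25 of its 25, leaving 0.

0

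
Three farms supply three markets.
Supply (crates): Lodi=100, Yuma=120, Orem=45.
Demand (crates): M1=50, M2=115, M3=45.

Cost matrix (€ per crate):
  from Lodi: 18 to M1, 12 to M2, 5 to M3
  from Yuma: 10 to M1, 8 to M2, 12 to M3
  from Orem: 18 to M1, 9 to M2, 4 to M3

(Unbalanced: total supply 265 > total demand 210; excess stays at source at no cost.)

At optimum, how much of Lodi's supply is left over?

Minimum-cost shipments:
  Lodi->M3: 45 crates
  Yuma->M1: 50 crates
  Yuma->M2: 70 crates
  Orem->M2: 45 crates
Total cost = €1690.
Lodi ships 45 of its 100, leaving 55.

55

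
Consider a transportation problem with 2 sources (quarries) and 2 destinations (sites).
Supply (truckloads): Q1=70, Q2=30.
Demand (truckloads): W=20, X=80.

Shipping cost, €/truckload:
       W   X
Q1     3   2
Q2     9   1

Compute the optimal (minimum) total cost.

190

An optimal shipping plan:
  Q1 to W: 20 × €3 = €60
  Q1 to X: 50 × €2 = €100
  Q2 to X: 30 × €1 = €30
Total = 60 + 100 + 30 = €190.
(Supply check: Q1 ships 70; Q2 ships 30.)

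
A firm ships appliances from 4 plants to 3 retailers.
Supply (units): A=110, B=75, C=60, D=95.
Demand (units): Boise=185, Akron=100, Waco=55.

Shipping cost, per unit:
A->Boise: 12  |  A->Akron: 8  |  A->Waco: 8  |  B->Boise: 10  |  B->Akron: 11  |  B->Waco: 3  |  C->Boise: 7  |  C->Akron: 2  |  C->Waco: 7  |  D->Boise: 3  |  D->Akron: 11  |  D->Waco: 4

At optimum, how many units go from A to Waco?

Optimal shipments:
  A to Boise: 70 units
  A to Akron: 40 units
  B to Boise: 20 units
  B to Waco: 55 units
  C to Akron: 60 units
  D to Boise: 95 units
Total cost = 1930.
The route A→Waco is not used.

0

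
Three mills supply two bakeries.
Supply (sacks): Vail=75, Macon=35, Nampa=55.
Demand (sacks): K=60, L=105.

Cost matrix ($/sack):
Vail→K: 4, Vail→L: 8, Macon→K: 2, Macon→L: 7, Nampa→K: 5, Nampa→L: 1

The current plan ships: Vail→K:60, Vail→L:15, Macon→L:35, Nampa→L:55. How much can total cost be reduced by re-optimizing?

35

Current plan cost = 60·4 + 15·8 + 35·7 + 55·1 = $660.
Optimal plan:
  Vail->K: 25 × $4 = $100
  Vail->L: 50 × $8 = $400
  Macon->K: 35 × $2 = $70
  Nampa->L: 55 × $1 = $55
Optimal cost = $625.
Saving = 660 − 625 = $35.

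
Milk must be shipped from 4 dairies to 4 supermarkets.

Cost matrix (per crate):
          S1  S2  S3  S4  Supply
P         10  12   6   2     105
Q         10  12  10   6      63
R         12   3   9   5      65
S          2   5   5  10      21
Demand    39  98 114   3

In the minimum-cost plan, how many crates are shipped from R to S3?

Solving gives:
  P–S3: 105 crates
  Q–S1: 18 crates
  Q–S2: 33 crates
  Q–S3: 9 crates
  Q–S4: 3 crates
  R–S2: 65 crates
  S–S1: 21 crates
Total cost = 1551.
The route R→S3 is not used.

0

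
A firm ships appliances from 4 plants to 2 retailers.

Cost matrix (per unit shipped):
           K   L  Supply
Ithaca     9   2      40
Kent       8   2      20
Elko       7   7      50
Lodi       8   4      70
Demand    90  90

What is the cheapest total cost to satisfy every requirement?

910

One minimum-cost allocation:
  Ithaca–L: 40 × 2 = 80
  Kent–L: 20 × 2 = 40
  Elko–K: 50 × 7 = 350
  Lodi–K: 40 × 8 = 320
  Lodi–L: 30 × 4 = 120
Total = 80 + 40 + 350 + 320 + 120 = 910.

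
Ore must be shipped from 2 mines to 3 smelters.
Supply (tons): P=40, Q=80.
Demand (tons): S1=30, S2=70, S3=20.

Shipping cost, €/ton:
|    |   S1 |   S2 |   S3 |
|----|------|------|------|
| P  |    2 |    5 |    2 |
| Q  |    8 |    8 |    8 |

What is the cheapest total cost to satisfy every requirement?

An optimal shipping plan:
  P->S1: 30 × €2 = €60
  P->S3: 10 × €2 = €20
  Q->S2: 70 × €8 = €560
  Q->S3: 10 × €8 = €80
Total = 60 + 20 + 560 + 80 = €720.
(Supply check: P ships 40; Q ships 80.)

720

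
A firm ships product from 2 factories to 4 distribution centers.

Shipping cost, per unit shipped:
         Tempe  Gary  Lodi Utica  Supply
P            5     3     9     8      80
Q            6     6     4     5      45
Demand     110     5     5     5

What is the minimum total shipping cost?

One minimum-cost allocation:
  P->Tempe: 75 × 5 = 375
  P->Gary: 5 × 3 = 15
  Q->Tempe: 35 × 6 = 210
  Q->Lodi: 5 × 4 = 20
  Q->Utica: 5 × 5 = 25
Total = 375 + 15 + 210 + 20 + 25 = 645.
(Supply check: P ships 80; Q ships 45.)

645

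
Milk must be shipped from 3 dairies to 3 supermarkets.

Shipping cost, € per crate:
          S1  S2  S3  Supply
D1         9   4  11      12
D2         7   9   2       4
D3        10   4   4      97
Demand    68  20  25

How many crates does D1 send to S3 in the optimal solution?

0

The minimum-cost plan:
  D1–S1: 12 crates
  D2–S1: 4 crates
  D3–S1: 52 crates
  D3–S2: 20 crates
  D3–S3: 25 crates
Total cost = €836.
The route D1→S3 is not used.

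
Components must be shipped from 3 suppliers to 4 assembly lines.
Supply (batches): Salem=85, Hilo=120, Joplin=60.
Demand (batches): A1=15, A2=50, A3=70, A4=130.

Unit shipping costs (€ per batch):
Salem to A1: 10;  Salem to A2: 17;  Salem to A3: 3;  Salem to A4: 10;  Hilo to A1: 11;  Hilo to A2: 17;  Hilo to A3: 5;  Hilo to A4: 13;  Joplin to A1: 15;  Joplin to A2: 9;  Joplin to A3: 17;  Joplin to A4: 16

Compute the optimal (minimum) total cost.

2430

A cheapest plan:
  Salem→A4: 85 × €10 = €850
  Hilo→A1: 15 × €11 = €165
  Hilo→A3: 70 × €5 = €350
  Hilo→A4: 35 × €13 = €455
  Joplin→A2: 50 × €9 = €450
  Joplin→A4: 10 × €16 = €160
Total = 850 + 165 + 350 + 455 + 450 + 160 = €2430.
(Supply check: Salem ships 85; Hilo ships 120; Joplin ships 60.)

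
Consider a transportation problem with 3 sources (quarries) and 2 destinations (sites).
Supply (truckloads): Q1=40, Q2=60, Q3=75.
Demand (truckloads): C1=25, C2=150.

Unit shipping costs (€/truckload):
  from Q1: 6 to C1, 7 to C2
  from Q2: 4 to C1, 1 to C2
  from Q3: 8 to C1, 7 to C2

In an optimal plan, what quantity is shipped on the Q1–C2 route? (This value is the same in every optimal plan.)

Optimal shipments:
  Q1 to C1: 25 × €6 = €150
  Q1 to C2: 15 × €7 = €105
  Q2 to C2: 60 × €1 = €60
  Q3 to C2: 75 × €7 = €525
Total cost = €840.
So Q1→C2 carries 15 truckloads.

15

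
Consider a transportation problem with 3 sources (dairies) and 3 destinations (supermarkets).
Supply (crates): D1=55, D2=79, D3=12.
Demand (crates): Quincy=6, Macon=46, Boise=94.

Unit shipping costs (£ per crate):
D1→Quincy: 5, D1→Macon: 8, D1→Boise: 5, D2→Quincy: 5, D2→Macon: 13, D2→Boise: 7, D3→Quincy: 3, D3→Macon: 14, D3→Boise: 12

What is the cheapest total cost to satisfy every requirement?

1050

Optimal allocation:
  D1->Macon: 40 × £8 = £320
  D1->Boise: 15 × £5 = £75
  D2->Boise: 79 × £7 = £553
  D3->Quincy: 6 × £3 = £18
  D3->Macon: 6 × £14 = £84
Total = 320 + 75 + 553 + 18 + 84 = £1050.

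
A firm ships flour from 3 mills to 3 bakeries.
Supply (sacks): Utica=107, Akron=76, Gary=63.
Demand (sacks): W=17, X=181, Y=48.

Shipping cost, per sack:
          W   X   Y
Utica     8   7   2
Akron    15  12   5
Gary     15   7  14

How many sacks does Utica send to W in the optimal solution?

17

The minimum-cost plan:
  Utica->W: 17 × 8 = 136
  Utica->X: 90 × 7 = 630
  Akron->X: 28 × 12 = 336
  Akron->Y: 48 × 5 = 240
  Gary->X: 63 × 7 = 441
Total cost = 1783.
So Utica→W carries 17 sacks.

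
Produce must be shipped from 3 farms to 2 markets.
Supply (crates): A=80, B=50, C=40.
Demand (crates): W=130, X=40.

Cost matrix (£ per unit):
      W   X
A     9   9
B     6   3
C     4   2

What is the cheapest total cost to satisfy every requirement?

1060

A cheapest plan:
  A->W: 80 × £9 = £720
  B->W: 10 × £6 = £60
  B->X: 40 × £3 = £120
  C->W: 40 × £4 = £160
Total = 720 + 60 + 120 + 160 = £1060.
(Supply check: A ships 80; B ships 50; C ships 40.)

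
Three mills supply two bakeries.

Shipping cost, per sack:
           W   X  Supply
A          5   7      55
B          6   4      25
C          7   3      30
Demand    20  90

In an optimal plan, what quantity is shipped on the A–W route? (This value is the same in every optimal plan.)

Solving gives:
  A to W: 20 × 5 = 100
  A to X: 35 × 7 = 245
  B to X: 25 × 4 = 100
  C to X: 30 × 3 = 90
Total cost = 535.
So A→W carries 20 sacks.

20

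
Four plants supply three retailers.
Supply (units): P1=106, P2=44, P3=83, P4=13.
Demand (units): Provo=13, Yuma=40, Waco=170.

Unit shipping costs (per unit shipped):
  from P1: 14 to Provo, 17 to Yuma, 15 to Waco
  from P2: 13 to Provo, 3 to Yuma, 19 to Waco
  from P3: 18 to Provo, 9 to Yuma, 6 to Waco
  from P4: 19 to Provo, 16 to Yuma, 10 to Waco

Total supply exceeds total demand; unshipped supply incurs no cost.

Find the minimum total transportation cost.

One minimum-cost allocation:
  P1 to Provo: 9 units
  P1 to Waco: 74 units
  P2 to Provo: 4 units
  P2 to Yuma: 40 units
  P3 to Waco: 83 units
  P4 to Waco: 13 units
Total cost = 2036.

2036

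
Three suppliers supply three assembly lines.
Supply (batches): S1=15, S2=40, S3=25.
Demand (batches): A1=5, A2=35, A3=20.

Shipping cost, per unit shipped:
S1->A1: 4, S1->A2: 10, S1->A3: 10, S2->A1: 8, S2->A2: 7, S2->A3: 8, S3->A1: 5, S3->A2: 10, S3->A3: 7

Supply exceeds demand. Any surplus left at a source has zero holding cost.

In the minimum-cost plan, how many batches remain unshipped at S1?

Minimum-cost shipments:
  S1 to A1: 5 batches
  S2 to A2: 35 batches
  S3 to A3: 20 batches
Total cost = 405.
S1 ships 5 of its 15, leaving 10.

10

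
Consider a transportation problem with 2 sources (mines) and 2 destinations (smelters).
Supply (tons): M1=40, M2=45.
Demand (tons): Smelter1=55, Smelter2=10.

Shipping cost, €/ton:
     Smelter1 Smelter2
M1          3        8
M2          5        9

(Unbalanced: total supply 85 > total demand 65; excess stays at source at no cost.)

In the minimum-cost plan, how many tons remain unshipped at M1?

An optimal plan:
  M1 to Smelter1: 40 × €3 = €120
  M2 to Smelter1: 15 × €5 = €75
  M2 to Smelter2: 10 × €9 = €90
Total cost = €285.
M1 ships 40 of its 40, leaving 0.

0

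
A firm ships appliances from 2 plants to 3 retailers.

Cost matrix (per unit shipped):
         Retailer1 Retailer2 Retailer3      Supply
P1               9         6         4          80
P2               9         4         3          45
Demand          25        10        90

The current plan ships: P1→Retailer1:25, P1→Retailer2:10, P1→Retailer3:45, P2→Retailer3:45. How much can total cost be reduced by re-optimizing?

10

Current plan cost = 25·9 + 10·6 + 45·4 + 45·3 = 600.
Optimal plan:
  P1→Retailer1: 25 × 9 = 225
  P1→Retailer3: 55 × 4 = 220
  P2→Retailer2: 10 × 4 = 40
  P2→Retailer3: 35 × 3 = 105
Optimal cost = 590.
Saving = 600 − 590 = 10.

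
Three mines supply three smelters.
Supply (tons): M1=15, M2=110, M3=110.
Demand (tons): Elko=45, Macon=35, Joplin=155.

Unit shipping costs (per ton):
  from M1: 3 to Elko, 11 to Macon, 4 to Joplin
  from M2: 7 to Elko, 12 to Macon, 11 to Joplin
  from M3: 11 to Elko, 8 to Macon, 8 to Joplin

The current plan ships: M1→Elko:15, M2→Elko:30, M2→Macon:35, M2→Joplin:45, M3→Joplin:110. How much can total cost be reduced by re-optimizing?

Current plan cost = 15·3 + 30·7 + 35·12 + 45·11 + 110·8 = 2050.
Optimal plan:
  M1->Joplin: 15 tons
  M2->Elko: 45 tons
  M2->Joplin: 65 tons
  M3->Macon: 35 tons
  M3->Joplin: 75 tons
Optimal cost = 1970.
Saving = 2050 − 1970 = 80.

80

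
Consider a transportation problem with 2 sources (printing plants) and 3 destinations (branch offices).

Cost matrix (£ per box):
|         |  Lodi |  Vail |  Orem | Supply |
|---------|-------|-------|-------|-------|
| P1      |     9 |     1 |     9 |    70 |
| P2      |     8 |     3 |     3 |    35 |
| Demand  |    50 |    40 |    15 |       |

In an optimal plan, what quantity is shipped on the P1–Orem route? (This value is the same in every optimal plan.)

Solving gives:
  P1->Lodi: 30 × £9 = £270
  P1->Vail: 40 × £1 = £40
  P2->Lodi: 20 × £8 = £160
  P2->Orem: 15 × £3 = £45
Total cost = £515.
The route P1→Orem is not used.

0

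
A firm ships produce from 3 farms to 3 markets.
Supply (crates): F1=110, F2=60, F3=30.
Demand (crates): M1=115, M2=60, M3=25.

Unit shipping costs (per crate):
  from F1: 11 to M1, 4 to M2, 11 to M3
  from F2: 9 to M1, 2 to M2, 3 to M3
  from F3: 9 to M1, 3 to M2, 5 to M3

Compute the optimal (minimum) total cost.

One minimum-cost allocation:
  F1->M1: 50 × 11 = 550
  F1->M2: 60 × 4 = 240
  F2->M1: 35 × 9 = 315
  F2->M3: 25 × 3 = 75
  F3->M1: 30 × 9 = 270
Total = 550 + 240 + 315 + 75 + 270 = 1450.

1450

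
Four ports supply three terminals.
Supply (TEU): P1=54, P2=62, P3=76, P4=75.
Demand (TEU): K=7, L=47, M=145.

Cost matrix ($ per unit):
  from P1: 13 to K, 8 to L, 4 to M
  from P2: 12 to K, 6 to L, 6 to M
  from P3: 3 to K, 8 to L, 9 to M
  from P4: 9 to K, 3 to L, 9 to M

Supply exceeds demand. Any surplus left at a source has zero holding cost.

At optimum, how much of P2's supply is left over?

0

An optimal plan:
  P1 to M: 54 × $4 = $216
  P2 to M: 62 × $6 = $372
  P3 to K: 7 × $3 = $21
  P3 to M: 29 × $9 = $261
  P4 to L: 47 × $3 = $141
Total cost = $1011.
P2 ships 62 of its 62, leaving 0.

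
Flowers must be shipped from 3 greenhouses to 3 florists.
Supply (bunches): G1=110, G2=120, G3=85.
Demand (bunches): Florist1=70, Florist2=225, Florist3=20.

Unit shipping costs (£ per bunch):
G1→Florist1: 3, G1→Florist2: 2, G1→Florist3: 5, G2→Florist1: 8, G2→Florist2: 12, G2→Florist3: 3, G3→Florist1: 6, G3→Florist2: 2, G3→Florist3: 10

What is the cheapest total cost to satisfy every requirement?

A cheapest plan:
  G1→Florist2: 110 bunches
  G2→Florist1: 70 bunches
  G2→Florist2: 30 bunches
  G2→Florist3: 20 bunches
  G3→Florist2: 85 bunches
Total cost = £1370.

1370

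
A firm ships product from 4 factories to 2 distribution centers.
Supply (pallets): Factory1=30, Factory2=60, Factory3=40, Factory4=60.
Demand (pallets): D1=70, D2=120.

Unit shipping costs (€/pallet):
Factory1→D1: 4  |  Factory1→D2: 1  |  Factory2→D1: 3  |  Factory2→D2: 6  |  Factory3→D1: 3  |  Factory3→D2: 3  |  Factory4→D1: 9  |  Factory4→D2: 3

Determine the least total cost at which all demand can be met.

510

One minimum-cost allocation:
  Factory1 to D2: 30 × €1 = €30
  Factory2 to D1: 60 × €3 = €180
  Factory3 to D1: 10 × €3 = €30
  Factory3 to D2: 30 × €3 = €90
  Factory4 to D2: 60 × €3 = €180
Total = 30 + 180 + 30 + 90 + 180 = €510.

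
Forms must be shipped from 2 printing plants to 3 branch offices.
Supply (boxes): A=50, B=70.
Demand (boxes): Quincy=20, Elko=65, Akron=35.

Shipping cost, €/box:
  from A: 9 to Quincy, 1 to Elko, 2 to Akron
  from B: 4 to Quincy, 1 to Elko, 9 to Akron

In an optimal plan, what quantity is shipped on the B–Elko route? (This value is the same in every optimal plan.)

The minimum-cost plan:
  A→Elko: 15 × €1 = €15
  A→Akron: 35 × €2 = €70
  B→Quincy: 20 × €4 = €80
  B→Elko: 50 × €1 = €50
Total cost = €215.
So B→Elko carries 50 boxes.

50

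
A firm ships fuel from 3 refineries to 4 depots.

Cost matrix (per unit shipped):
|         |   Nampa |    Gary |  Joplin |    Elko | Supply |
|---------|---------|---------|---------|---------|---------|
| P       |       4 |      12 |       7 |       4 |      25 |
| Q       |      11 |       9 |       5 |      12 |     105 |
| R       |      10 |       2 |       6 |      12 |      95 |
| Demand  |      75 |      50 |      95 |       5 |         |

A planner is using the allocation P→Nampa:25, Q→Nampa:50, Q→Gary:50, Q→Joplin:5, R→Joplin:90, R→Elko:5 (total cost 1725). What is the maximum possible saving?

490

Current plan cost = 25·4 + 50·11 + 50·9 + 5·5 + 90·6 + 5·12 = 1725.
Optimal plan:
  P→Nampa: 20 kL
  P→Elko: 5 kL
  Q→Nampa: 10 kL
  Q→Joplin: 95 kL
  R→Nampa: 45 kL
  R→Gary: 50 kL
Optimal cost = 1235.
Saving = 1725 − 1235 = 490.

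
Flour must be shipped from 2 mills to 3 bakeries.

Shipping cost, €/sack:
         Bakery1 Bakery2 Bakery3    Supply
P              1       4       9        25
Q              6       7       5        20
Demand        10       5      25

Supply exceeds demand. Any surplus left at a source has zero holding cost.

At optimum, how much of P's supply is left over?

5

Minimum-cost shipments:
  P→Bakery1: 10 × €1 = €10
  P→Bakery2: 5 × €4 = €20
  P→Bakery3: 5 × €9 = €45
  Q→Bakery3: 20 × €5 = €100
Total cost = €175.
P ships 20 of its 25, leaving 5.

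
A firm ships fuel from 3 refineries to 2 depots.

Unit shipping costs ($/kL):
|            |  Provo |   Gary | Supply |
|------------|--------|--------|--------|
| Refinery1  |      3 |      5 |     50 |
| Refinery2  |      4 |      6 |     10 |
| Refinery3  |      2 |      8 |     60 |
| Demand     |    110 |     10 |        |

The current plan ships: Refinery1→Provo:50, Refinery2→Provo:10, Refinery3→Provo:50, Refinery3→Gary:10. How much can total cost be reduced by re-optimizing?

40

Current plan cost = 50·3 + 10·4 + 50·2 + 10·8 = $370.
Optimal plan:
  Refinery1 to Provo: 40 kL
  Refinery1 to Gary: 10 kL
  Refinery2 to Provo: 10 kL
  Refinery3 to Provo: 60 kL
Optimal cost = $330.
Saving = 370 − 330 = $40.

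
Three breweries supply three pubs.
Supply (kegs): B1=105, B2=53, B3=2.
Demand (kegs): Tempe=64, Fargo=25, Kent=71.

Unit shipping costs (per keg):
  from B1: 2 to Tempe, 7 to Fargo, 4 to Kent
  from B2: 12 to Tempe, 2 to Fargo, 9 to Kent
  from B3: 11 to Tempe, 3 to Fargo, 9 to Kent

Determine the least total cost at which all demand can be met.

An optimal shipping plan:
  B1 to Tempe: 64 × 2 = 128
  B1 to Kent: 41 × 4 = 164
  B2 to Fargo: 25 × 2 = 50
  B2 to Kent: 28 × 9 = 252
  B3 to Kent: 2 × 9 = 18
Total = 128 + 164 + 50 + 252 + 18 = 612.
(Supply check: B1 ships 105; B2 ships 53; B3 ships 2.)

612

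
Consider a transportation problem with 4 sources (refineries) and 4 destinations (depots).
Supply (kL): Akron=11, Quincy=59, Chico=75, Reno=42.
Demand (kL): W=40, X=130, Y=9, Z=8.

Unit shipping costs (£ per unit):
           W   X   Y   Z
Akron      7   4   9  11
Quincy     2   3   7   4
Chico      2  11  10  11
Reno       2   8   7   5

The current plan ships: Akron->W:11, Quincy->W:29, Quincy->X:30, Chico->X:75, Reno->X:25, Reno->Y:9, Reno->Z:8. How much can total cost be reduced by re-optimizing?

Current plan cost = 11·7 + 29·2 + 30·3 + 75·11 + 25·8 + 9·7 + 8·5 = £1353.
Optimal plan:
  Akron to X: 11 × £4 = £44
  Quincy to X: 59 × £3 = £177
  Chico to W: 40 × £2 = £80
  Chico to X: 26 × £11 = £286
  Chico to Y: 9 × £10 = £90
  Reno to X: 34 × £8 = £272
  Reno to Z: 8 × £5 = £40
Optimal cost = £989.
Saving = 1353 − 989 = £364.

364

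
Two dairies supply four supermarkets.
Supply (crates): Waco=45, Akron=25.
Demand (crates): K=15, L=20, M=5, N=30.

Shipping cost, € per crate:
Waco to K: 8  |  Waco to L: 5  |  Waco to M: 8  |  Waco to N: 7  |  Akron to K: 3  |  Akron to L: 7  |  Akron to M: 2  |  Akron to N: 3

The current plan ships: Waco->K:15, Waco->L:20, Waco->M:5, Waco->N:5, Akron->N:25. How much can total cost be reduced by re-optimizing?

25

Current plan cost = 15·8 + 20·5 + 5·8 + 5·7 + 25·3 = €370.
Optimal plan:
  Waco to L: 20 × €5 = €100
  Waco to N: 25 × €7 = €175
  Akron to K: 15 × €3 = €45
  Akron to M: 5 × €2 = €10
  Akron to N: 5 × €3 = €15
Optimal cost = €345.
Saving = 370 − 345 = €25.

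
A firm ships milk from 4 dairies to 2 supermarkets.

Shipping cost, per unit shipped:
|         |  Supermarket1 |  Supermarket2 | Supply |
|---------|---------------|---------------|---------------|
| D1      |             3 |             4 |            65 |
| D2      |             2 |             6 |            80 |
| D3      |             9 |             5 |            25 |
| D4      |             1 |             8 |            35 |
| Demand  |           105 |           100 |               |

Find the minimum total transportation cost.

620

A cheapest plan:
  D1–Supermarket2: 65 crates
  D2–Supermarket1: 70 crates
  D2–Supermarket2: 10 crates
  D3–Supermarket2: 25 crates
  D4–Supermarket1: 35 crates
Total cost = 620.
(Supply check: D1 ships 65; D2 ships 80; D3 ships 25; D4 ships 35.)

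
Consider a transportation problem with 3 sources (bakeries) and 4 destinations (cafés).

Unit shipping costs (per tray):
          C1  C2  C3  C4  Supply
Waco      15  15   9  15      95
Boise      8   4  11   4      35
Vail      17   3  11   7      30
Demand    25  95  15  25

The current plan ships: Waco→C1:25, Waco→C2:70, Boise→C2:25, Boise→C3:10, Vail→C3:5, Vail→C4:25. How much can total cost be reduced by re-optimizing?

Current plan cost = 25·15 + 70·15 + 25·4 + 10·11 + 5·11 + 25·7 = 1865.
Optimal plan:
  Waco->C1: 25 × 15 = 375
  Waco->C2: 55 × 15 = 825
  Waco->C3: 15 × 9 = 135
  Boise->C2: 10 × 4 = 40
  Boise->C4: 25 × 4 = 100
  Vail->C2: 30 × 3 = 90
Optimal cost = 1565.
Saving = 1865 − 1565 = 300.

300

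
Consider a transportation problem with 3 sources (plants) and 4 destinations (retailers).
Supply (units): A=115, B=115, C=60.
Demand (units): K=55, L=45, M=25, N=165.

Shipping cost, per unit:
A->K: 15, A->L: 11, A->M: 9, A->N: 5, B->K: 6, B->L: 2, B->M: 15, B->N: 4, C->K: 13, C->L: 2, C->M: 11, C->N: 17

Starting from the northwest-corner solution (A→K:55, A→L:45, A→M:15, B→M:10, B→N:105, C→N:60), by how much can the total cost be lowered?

1605

Current plan cost = 55·15 + 45·11 + 15·9 + 10·15 + 105·4 + 60·17 = 3045.
Optimal plan:
  A->M: 10 × 9 = 90
  A->N: 105 × 5 = 525
  B->K: 55 × 6 = 330
  B->N: 60 × 4 = 240
  C->L: 45 × 2 = 90
  C->M: 15 × 11 = 165
Optimal cost = 1440.
Saving = 3045 − 1440 = 1605.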